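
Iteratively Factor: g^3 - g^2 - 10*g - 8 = (g - 4)*(g^2 + 3*g + 2) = (g - 4)*(g + 2)*(g + 1)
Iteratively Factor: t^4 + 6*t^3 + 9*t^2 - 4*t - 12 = (t + 2)*(t^3 + 4*t^2 + t - 6) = (t + 2)^2*(t^2 + 2*t - 3) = (t + 2)^2*(t + 3)*(t - 1)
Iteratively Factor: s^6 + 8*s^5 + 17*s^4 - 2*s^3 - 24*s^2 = (s + 4)*(s^5 + 4*s^4 + s^3 - 6*s^2) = (s - 1)*(s + 4)*(s^4 + 5*s^3 + 6*s^2) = (s - 1)*(s + 2)*(s + 4)*(s^3 + 3*s^2) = s*(s - 1)*(s + 2)*(s + 4)*(s^2 + 3*s) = s*(s - 1)*(s + 2)*(s + 3)*(s + 4)*(s)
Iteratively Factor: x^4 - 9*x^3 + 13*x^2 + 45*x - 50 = (x - 5)*(x^3 - 4*x^2 - 7*x + 10) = (x - 5)^2*(x^2 + x - 2) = (x - 5)^2*(x - 1)*(x + 2)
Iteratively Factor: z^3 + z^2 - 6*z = (z - 2)*(z^2 + 3*z) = (z - 2)*(z + 3)*(z)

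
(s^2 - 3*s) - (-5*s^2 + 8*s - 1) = 6*s^2 - 11*s + 1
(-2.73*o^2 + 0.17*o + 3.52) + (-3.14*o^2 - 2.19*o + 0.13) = -5.87*o^2 - 2.02*o + 3.65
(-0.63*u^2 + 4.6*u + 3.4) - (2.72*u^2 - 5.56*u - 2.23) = -3.35*u^2 + 10.16*u + 5.63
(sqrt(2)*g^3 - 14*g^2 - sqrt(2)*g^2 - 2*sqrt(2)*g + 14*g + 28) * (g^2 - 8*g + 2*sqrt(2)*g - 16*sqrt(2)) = sqrt(2)*g^5 - 9*sqrt(2)*g^4 - 10*g^4 - 22*sqrt(2)*g^3 + 90*g^3 - 60*g^2 + 268*sqrt(2)*g^2 - 168*sqrt(2)*g - 160*g - 448*sqrt(2)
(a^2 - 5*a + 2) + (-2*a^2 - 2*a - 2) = -a^2 - 7*a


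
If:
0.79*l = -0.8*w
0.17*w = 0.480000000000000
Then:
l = -2.86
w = 2.82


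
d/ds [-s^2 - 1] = -2*s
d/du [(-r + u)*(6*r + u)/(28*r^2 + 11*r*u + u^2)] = 2*r*(103*r^2 + 34*r*u + 3*u^2)/(784*r^4 + 616*r^3*u + 177*r^2*u^2 + 22*r*u^3 + u^4)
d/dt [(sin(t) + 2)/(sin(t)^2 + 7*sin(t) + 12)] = (-4*sin(t) + cos(t)^2 - 3)*cos(t)/(sin(t)^2 + 7*sin(t) + 12)^2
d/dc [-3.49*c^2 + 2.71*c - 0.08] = 2.71 - 6.98*c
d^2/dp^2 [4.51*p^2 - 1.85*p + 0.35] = 9.02000000000000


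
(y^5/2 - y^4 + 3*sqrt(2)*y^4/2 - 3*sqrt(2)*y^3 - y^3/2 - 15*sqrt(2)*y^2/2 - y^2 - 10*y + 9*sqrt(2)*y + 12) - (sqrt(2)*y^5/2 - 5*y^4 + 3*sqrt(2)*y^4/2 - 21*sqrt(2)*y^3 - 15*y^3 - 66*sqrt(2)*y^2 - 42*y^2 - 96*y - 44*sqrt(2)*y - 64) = -sqrt(2)*y^5/2 + y^5/2 + 4*y^4 + 29*y^3/2 + 18*sqrt(2)*y^3 + 41*y^2 + 117*sqrt(2)*y^2/2 + 53*sqrt(2)*y + 86*y + 76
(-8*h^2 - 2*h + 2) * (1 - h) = 8*h^3 - 6*h^2 - 4*h + 2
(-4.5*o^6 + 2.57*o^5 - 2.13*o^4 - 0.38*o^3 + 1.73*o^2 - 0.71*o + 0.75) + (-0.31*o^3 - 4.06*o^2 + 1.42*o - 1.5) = -4.5*o^6 + 2.57*o^5 - 2.13*o^4 - 0.69*o^3 - 2.33*o^2 + 0.71*o - 0.75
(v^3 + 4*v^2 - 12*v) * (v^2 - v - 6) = v^5 + 3*v^4 - 22*v^3 - 12*v^2 + 72*v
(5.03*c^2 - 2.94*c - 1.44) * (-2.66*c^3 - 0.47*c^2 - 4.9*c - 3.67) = -13.3798*c^5 + 5.4563*c^4 - 19.4348*c^3 - 3.3773*c^2 + 17.8458*c + 5.2848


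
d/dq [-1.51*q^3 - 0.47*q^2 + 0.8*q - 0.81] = -4.53*q^2 - 0.94*q + 0.8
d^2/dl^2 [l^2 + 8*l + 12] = 2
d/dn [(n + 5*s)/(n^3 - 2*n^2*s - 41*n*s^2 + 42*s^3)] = (n^3 - 2*n^2*s - 41*n*s^2 + 42*s^3 + (n + 5*s)*(-3*n^2 + 4*n*s + 41*s^2))/(n^3 - 2*n^2*s - 41*n*s^2 + 42*s^3)^2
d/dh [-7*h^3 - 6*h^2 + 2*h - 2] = -21*h^2 - 12*h + 2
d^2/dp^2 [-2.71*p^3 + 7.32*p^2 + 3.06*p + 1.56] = 14.64 - 16.26*p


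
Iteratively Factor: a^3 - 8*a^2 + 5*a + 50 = (a - 5)*(a^2 - 3*a - 10) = (a - 5)*(a + 2)*(a - 5)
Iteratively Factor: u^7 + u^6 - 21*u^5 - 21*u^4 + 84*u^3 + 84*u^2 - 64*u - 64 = (u + 1)*(u^6 - 21*u^4 + 84*u^2 - 64) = (u - 4)*(u + 1)*(u^5 + 4*u^4 - 5*u^3 - 20*u^2 + 4*u + 16) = (u - 4)*(u + 1)*(u + 4)*(u^4 - 5*u^2 + 4) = (u - 4)*(u - 2)*(u + 1)*(u + 4)*(u^3 + 2*u^2 - u - 2) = (u - 4)*(u - 2)*(u - 1)*(u + 1)*(u + 4)*(u^2 + 3*u + 2) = (u - 4)*(u - 2)*(u - 1)*(u + 1)*(u + 2)*(u + 4)*(u + 1)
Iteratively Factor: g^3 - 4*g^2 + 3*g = (g - 3)*(g^2 - g) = g*(g - 3)*(g - 1)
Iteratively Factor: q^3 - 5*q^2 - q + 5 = (q - 1)*(q^2 - 4*q - 5) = (q - 1)*(q + 1)*(q - 5)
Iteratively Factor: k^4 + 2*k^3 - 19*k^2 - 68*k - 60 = (k + 3)*(k^3 - k^2 - 16*k - 20) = (k + 2)*(k + 3)*(k^2 - 3*k - 10) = (k - 5)*(k + 2)*(k + 3)*(k + 2)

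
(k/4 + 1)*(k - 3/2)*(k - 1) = k^3/4 + 3*k^2/8 - 17*k/8 + 3/2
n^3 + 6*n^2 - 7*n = n*(n - 1)*(n + 7)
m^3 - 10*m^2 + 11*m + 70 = (m - 7)*(m - 5)*(m + 2)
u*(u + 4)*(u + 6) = u^3 + 10*u^2 + 24*u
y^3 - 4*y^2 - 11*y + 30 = (y - 5)*(y - 2)*(y + 3)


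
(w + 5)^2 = w^2 + 10*w + 25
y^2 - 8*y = y*(y - 8)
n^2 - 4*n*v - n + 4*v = (n - 1)*(n - 4*v)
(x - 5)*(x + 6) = x^2 + x - 30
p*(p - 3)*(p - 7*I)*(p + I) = p^4 - 3*p^3 - 6*I*p^3 + 7*p^2 + 18*I*p^2 - 21*p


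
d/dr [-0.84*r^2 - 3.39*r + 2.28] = -1.68*r - 3.39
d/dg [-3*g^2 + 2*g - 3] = 2 - 6*g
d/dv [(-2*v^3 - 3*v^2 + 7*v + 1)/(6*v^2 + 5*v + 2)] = (-12*v^4 - 20*v^3 - 69*v^2 - 24*v + 9)/(36*v^4 + 60*v^3 + 49*v^2 + 20*v + 4)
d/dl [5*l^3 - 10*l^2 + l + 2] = 15*l^2 - 20*l + 1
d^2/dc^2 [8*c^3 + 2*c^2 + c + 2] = 48*c + 4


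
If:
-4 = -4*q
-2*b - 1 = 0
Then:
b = -1/2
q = 1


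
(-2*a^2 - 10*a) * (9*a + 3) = -18*a^3 - 96*a^2 - 30*a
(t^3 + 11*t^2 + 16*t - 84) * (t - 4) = t^4 + 7*t^3 - 28*t^2 - 148*t + 336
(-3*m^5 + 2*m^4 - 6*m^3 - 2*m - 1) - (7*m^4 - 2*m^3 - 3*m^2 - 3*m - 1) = -3*m^5 - 5*m^4 - 4*m^3 + 3*m^2 + m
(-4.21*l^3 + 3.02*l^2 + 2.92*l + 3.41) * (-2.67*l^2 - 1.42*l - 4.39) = 11.2407*l^5 - 2.0852*l^4 + 6.3971*l^3 - 26.5089*l^2 - 17.661*l - 14.9699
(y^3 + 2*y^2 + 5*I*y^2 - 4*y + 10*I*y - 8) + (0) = y^3 + 2*y^2 + 5*I*y^2 - 4*y + 10*I*y - 8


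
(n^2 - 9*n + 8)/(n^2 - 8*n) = (n - 1)/n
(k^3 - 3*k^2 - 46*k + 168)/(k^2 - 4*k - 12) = (k^2 + 3*k - 28)/(k + 2)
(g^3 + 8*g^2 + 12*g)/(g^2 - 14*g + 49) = g*(g^2 + 8*g + 12)/(g^2 - 14*g + 49)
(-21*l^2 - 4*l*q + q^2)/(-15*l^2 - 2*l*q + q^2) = (-7*l + q)/(-5*l + q)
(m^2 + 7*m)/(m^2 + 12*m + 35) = m/(m + 5)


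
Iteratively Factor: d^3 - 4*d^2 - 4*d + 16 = (d - 4)*(d^2 - 4) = (d - 4)*(d - 2)*(d + 2)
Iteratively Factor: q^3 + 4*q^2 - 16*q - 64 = (q - 4)*(q^2 + 8*q + 16) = (q - 4)*(q + 4)*(q + 4)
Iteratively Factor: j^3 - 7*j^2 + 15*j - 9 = (j - 3)*(j^2 - 4*j + 3) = (j - 3)*(j - 1)*(j - 3)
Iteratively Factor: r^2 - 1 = (r - 1)*(r + 1)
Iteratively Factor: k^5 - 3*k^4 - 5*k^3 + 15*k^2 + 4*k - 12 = (k - 2)*(k^4 - k^3 - 7*k^2 + k + 6) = (k - 2)*(k + 1)*(k^3 - 2*k^2 - 5*k + 6) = (k - 2)*(k - 1)*(k + 1)*(k^2 - k - 6) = (k - 2)*(k - 1)*(k + 1)*(k + 2)*(k - 3)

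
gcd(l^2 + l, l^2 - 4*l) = l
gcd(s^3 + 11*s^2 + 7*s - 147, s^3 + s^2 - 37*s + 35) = s + 7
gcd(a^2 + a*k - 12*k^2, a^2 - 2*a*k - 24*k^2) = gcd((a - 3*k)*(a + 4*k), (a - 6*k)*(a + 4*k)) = a + 4*k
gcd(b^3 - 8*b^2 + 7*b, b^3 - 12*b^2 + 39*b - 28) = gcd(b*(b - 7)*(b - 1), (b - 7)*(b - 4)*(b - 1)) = b^2 - 8*b + 7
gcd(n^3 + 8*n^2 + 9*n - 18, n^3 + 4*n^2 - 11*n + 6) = n^2 + 5*n - 6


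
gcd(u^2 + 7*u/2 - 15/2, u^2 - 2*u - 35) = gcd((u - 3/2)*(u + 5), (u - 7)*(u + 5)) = u + 5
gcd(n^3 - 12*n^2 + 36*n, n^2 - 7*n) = n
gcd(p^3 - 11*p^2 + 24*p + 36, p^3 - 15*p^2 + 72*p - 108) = p^2 - 12*p + 36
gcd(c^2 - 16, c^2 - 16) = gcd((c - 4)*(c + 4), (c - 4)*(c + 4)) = c^2 - 16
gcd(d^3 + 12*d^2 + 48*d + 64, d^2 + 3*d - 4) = d + 4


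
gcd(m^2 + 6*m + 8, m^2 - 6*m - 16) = m + 2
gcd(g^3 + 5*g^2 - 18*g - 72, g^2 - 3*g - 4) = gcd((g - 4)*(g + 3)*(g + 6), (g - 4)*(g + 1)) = g - 4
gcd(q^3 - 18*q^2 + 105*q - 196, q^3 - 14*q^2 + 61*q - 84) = q^2 - 11*q + 28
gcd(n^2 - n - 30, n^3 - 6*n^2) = n - 6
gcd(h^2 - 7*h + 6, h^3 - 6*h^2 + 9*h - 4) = h - 1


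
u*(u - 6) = u^2 - 6*u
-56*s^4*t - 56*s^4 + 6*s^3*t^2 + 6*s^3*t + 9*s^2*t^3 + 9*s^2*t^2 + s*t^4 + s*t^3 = (-2*s + t)*(4*s + t)*(7*s + t)*(s*t + s)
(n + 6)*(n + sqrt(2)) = n^2 + sqrt(2)*n + 6*n + 6*sqrt(2)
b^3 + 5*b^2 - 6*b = b*(b - 1)*(b + 6)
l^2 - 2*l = l*(l - 2)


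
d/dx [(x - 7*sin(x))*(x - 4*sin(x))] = -11*x*cos(x) + 2*x - 11*sin(x) + 28*sin(2*x)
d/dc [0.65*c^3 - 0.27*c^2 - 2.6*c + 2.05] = 1.95*c^2 - 0.54*c - 2.6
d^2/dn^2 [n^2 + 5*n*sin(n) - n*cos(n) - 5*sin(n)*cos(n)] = -5*n*sin(n) + n*cos(n) + 2*sin(n) + 10*sin(2*n) + 10*cos(n) + 2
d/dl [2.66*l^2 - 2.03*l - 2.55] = 5.32*l - 2.03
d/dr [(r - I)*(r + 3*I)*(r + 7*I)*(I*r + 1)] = 4*I*r^3 - 24*r^2 - 4*I*r - 32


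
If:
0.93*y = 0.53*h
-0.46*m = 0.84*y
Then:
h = 1.75471698113208*y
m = -1.82608695652174*y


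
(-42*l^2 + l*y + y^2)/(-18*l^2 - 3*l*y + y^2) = (7*l + y)/(3*l + y)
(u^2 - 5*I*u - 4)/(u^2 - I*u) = (u - 4*I)/u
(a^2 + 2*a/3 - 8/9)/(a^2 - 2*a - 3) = (-9*a^2 - 6*a + 8)/(9*(-a^2 + 2*a + 3))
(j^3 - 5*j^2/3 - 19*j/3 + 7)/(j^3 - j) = (j^2 - 2*j/3 - 7)/(j*(j + 1))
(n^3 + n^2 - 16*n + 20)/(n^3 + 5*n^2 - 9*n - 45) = (n^2 - 4*n + 4)/(n^2 - 9)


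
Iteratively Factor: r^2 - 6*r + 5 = (r - 5)*(r - 1)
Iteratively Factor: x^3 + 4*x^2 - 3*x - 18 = (x + 3)*(x^2 + x - 6) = (x + 3)^2*(x - 2)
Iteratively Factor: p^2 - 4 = (p - 2)*(p + 2)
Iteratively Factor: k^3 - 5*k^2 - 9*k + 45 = (k + 3)*(k^2 - 8*k + 15) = (k - 5)*(k + 3)*(k - 3)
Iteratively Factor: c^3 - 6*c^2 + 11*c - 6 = (c - 3)*(c^2 - 3*c + 2) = (c - 3)*(c - 1)*(c - 2)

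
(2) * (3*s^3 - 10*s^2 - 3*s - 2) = 6*s^3 - 20*s^2 - 6*s - 4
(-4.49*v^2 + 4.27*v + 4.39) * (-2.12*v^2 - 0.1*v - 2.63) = 9.5188*v^4 - 8.6034*v^3 + 2.0749*v^2 - 11.6691*v - 11.5457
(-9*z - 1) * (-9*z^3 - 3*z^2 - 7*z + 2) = 81*z^4 + 36*z^3 + 66*z^2 - 11*z - 2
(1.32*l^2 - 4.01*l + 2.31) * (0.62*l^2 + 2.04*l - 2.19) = 0.8184*l^4 + 0.2066*l^3 - 9.639*l^2 + 13.4943*l - 5.0589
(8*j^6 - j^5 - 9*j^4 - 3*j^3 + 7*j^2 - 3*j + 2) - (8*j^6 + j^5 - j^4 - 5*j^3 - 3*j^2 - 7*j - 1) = -2*j^5 - 8*j^4 + 2*j^3 + 10*j^2 + 4*j + 3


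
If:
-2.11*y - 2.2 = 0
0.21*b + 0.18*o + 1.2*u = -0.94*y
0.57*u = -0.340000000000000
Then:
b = 8.07563933530509 - 0.857142857142857*o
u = -0.60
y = -1.04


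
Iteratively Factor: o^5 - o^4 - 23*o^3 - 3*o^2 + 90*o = (o - 5)*(o^4 + 4*o^3 - 3*o^2 - 18*o) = (o - 5)*(o + 3)*(o^3 + o^2 - 6*o) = o*(o - 5)*(o + 3)*(o^2 + o - 6) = o*(o - 5)*(o + 3)^2*(o - 2)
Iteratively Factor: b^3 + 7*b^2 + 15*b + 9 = (b + 3)*(b^2 + 4*b + 3) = (b + 3)^2*(b + 1)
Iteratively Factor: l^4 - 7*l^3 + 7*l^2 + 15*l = (l + 1)*(l^3 - 8*l^2 + 15*l) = l*(l + 1)*(l^2 - 8*l + 15) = l*(l - 3)*(l + 1)*(l - 5)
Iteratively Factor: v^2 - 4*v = (v)*(v - 4)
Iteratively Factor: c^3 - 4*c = (c + 2)*(c^2 - 2*c) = c*(c + 2)*(c - 2)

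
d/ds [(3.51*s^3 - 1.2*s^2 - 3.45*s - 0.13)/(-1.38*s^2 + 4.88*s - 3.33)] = (-4.8438*s^4 + 34.2576*s^3 - 45.6819*s^2 + 7.6332*s + 12.1229)/(1.9044*s^4 - 13.4688*s^3 + 33.0052*s^2 - 32.5008*s + 11.0889)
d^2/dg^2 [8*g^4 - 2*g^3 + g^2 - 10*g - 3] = 96*g^2 - 12*g + 2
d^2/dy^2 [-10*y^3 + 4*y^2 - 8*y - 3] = 8 - 60*y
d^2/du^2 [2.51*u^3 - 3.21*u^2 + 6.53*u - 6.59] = 15.06*u - 6.42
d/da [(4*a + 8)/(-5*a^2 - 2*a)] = 4*(5*a^2 + 20*a + 4)/(a^2*(25*a^2 + 20*a + 4))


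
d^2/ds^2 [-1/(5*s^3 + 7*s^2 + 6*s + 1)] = 2*((15*s + 7)*(5*s^3 + 7*s^2 + 6*s + 1) - (15*s^2 + 14*s + 6)^2)/(5*s^3 + 7*s^2 + 6*s + 1)^3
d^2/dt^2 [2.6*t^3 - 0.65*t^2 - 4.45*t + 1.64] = 15.6*t - 1.3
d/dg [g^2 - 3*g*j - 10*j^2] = 2*g - 3*j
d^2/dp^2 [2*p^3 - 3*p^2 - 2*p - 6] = 12*p - 6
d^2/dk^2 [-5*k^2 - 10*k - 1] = -10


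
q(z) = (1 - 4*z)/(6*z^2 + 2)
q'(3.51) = 0.04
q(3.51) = -0.17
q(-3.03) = 0.23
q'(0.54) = -0.53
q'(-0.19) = -0.99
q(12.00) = -0.05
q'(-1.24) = 0.35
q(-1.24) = 0.53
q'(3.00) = 0.05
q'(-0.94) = 0.46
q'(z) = -12*z*(1 - 4*z)/(6*z^2 + 2)^2 - 4/(6*z^2 + 2)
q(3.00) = -0.20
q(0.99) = -0.38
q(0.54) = -0.31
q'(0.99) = 0.06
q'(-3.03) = 0.08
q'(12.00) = 0.00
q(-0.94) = 0.65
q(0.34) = -0.13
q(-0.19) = 0.79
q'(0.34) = -1.28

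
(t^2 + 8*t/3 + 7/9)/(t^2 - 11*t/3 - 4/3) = (t + 7/3)/(t - 4)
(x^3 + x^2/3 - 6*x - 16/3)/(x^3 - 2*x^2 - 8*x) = (3*x^2 - 5*x - 8)/(3*x*(x - 4))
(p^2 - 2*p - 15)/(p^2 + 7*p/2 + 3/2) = 2*(p - 5)/(2*p + 1)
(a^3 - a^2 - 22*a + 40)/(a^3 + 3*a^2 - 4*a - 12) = (a^2 + a - 20)/(a^2 + 5*a + 6)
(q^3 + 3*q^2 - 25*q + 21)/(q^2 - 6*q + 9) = (q^2 + 6*q - 7)/(q - 3)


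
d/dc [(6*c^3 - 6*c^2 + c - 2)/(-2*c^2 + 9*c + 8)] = 2*(-6*c^4 + 54*c^3 + 46*c^2 - 52*c + 13)/(4*c^4 - 36*c^3 + 49*c^2 + 144*c + 64)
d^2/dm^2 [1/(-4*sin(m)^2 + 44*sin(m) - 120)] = (4*sin(m)^4 - 33*sin(m)^3 - 5*sin(m)^2 + 396*sin(m) - 182)/(4*(sin(m)^2 - 11*sin(m) + 30)^3)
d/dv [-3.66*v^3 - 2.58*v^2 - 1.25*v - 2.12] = -10.98*v^2 - 5.16*v - 1.25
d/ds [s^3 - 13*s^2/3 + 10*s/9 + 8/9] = 3*s^2 - 26*s/3 + 10/9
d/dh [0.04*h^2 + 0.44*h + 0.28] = 0.08*h + 0.44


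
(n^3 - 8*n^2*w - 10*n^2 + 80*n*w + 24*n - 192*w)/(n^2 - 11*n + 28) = (n^2 - 8*n*w - 6*n + 48*w)/(n - 7)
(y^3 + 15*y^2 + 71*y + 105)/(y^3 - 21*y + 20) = (y^2 + 10*y + 21)/(y^2 - 5*y + 4)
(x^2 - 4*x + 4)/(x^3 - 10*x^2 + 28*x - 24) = 1/(x - 6)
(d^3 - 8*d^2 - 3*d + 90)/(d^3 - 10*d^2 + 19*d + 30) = (d + 3)/(d + 1)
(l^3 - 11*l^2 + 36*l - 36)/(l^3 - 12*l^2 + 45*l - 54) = (l - 2)/(l - 3)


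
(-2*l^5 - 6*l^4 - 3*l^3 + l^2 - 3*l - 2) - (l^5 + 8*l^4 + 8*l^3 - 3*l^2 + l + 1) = -3*l^5 - 14*l^4 - 11*l^3 + 4*l^2 - 4*l - 3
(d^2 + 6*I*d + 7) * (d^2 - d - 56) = d^4 - d^3 + 6*I*d^3 - 49*d^2 - 6*I*d^2 - 7*d - 336*I*d - 392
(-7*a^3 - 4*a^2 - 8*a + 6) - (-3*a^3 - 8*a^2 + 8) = -4*a^3 + 4*a^2 - 8*a - 2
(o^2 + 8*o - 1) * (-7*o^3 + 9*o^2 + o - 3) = -7*o^5 - 47*o^4 + 80*o^3 - 4*o^2 - 25*o + 3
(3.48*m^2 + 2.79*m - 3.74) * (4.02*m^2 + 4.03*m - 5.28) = 13.9896*m^4 + 25.2402*m^3 - 22.1655*m^2 - 29.8034*m + 19.7472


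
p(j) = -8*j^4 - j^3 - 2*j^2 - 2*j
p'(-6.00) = 6826.00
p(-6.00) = -10212.00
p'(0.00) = -2.00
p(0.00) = 0.00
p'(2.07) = -306.97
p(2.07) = -168.46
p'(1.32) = -86.11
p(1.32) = -32.71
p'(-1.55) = 116.16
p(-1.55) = -44.16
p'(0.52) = -9.39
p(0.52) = -2.31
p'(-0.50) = 3.25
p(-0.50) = 0.12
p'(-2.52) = 501.13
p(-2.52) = -314.28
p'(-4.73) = 3336.16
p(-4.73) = -3933.84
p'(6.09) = -7365.35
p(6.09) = -11316.44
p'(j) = -32*j^3 - 3*j^2 - 4*j - 2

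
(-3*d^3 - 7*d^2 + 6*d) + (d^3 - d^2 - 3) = -2*d^3 - 8*d^2 + 6*d - 3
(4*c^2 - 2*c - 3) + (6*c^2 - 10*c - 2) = 10*c^2 - 12*c - 5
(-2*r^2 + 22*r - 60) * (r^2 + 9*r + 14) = -2*r^4 + 4*r^3 + 110*r^2 - 232*r - 840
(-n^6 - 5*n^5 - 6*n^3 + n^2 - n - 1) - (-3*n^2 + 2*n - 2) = -n^6 - 5*n^5 - 6*n^3 + 4*n^2 - 3*n + 1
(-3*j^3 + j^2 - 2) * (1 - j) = 3*j^4 - 4*j^3 + j^2 + 2*j - 2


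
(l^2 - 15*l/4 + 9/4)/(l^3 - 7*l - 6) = (l - 3/4)/(l^2 + 3*l + 2)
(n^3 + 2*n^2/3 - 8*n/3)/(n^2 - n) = (3*n^2 + 2*n - 8)/(3*(n - 1))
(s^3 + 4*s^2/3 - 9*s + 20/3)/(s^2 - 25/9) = 3*(s^2 + 3*s - 4)/(3*s + 5)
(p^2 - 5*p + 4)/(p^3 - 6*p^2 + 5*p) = (p - 4)/(p*(p - 5))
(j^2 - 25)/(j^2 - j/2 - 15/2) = 2*(25 - j^2)/(-2*j^2 + j + 15)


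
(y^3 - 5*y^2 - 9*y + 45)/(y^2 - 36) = (y^3 - 5*y^2 - 9*y + 45)/(y^2 - 36)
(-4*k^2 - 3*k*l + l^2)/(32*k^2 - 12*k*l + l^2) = (-k - l)/(8*k - l)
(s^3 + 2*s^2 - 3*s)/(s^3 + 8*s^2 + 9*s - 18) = s/(s + 6)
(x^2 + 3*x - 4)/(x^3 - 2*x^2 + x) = (x + 4)/(x*(x - 1))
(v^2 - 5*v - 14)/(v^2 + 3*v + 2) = (v - 7)/(v + 1)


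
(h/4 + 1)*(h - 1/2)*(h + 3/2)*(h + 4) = h^4/4 + 9*h^3/4 + 93*h^2/16 + 5*h/2 - 3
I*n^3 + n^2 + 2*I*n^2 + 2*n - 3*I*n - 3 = (n + 3)*(n - I)*(I*n - I)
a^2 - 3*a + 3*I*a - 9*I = (a - 3)*(a + 3*I)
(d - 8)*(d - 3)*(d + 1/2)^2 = d^4 - 10*d^3 + 53*d^2/4 + 85*d/4 + 6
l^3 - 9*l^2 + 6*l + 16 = (l - 8)*(l - 2)*(l + 1)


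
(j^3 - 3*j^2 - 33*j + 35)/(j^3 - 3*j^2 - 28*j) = (j^2 + 4*j - 5)/(j*(j + 4))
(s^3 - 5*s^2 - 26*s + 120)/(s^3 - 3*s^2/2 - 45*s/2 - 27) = 2*(s^2 + s - 20)/(2*s^2 + 9*s + 9)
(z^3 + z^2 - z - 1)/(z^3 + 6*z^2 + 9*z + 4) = (z - 1)/(z + 4)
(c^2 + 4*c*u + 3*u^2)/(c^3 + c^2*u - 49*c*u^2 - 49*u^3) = (-c - 3*u)/(-c^2 + 49*u^2)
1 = 1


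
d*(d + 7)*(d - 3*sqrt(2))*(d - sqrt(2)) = d^4 - 4*sqrt(2)*d^3 + 7*d^3 - 28*sqrt(2)*d^2 + 6*d^2 + 42*d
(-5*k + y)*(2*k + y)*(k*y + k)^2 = -10*k^4*y^2 - 20*k^4*y - 10*k^4 - 3*k^3*y^3 - 6*k^3*y^2 - 3*k^3*y + k^2*y^4 + 2*k^2*y^3 + k^2*y^2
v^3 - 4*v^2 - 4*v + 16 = (v - 4)*(v - 2)*(v + 2)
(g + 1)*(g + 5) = g^2 + 6*g + 5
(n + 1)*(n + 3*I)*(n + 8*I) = n^3 + n^2 + 11*I*n^2 - 24*n + 11*I*n - 24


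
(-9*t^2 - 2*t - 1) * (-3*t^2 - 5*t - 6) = 27*t^4 + 51*t^3 + 67*t^2 + 17*t + 6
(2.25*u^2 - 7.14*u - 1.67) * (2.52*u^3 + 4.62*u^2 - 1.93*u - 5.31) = 5.67*u^5 - 7.5978*u^4 - 41.5377*u^3 - 5.8827*u^2 + 41.1365*u + 8.8677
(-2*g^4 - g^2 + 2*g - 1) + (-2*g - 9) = -2*g^4 - g^2 - 10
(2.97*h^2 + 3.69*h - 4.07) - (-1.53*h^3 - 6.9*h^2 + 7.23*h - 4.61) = 1.53*h^3 + 9.87*h^2 - 3.54*h + 0.54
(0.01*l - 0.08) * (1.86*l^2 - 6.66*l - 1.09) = 0.0186*l^3 - 0.2154*l^2 + 0.5219*l + 0.0872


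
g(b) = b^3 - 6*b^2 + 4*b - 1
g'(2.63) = -6.81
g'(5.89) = 37.40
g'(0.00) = 4.00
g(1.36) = -4.14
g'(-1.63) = 31.53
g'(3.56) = -0.70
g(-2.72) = -76.39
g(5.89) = 18.74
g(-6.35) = -524.38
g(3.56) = -17.68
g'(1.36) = -6.77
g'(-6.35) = 201.17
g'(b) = 3*b^2 - 12*b + 4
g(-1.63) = -27.79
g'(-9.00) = 355.00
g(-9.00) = -1252.00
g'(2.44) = -7.42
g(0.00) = -1.00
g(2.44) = -12.43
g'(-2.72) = 58.84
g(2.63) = -13.79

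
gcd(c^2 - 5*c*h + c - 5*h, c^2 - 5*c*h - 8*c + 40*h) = c - 5*h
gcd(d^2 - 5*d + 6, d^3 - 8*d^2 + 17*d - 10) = d - 2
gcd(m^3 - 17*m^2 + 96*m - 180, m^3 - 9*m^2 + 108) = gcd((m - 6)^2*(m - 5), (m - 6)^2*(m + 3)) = m^2 - 12*m + 36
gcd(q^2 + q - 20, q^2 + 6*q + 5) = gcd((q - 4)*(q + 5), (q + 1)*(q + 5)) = q + 5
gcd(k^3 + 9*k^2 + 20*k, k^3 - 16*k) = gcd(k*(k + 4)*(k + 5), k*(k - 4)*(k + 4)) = k^2 + 4*k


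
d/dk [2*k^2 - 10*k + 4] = 4*k - 10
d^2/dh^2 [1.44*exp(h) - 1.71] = 1.44*exp(h)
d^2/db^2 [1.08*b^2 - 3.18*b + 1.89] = 2.16000000000000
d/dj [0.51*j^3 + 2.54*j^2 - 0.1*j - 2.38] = 1.53*j^2 + 5.08*j - 0.1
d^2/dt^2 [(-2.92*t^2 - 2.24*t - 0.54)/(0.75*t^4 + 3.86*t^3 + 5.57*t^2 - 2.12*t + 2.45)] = (-9.855*t^8 - 65.8404*t^7 - 172.448864*t^6 - 359.008824*t^5 - 462.08466*t^4 + 41.9814880000001*t^3 + 431.190732*t^2 + 252.308856*t - 48.439452)/(0.421875*t^12 + 6.51375*t^11 + 42.923475*t^10 + 150.685856*t^9 + 286.088316*t^8 + 253.925586*t^7 + 80.3598590000001*t^6 + 147.406728*t^5 + 196.347024*t^4 - 113.602658*t^3 + 133.335615*t^2 - 38.1759*t + 14.706125)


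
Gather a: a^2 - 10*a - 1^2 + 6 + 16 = a^2 - 10*a + 21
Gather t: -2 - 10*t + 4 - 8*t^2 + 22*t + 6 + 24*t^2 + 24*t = 16*t^2 + 36*t + 8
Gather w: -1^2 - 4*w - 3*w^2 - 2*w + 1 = -3*w^2 - 6*w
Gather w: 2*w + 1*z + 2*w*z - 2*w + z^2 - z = 2*w*z + z^2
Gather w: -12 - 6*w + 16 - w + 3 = 7 - 7*w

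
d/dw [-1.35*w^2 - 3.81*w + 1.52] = -2.7*w - 3.81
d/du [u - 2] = 1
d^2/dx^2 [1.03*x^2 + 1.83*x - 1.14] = 2.06000000000000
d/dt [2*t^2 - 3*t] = 4*t - 3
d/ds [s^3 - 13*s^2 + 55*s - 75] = 3*s^2 - 26*s + 55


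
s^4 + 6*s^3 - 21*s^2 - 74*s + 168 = (s - 3)*(s - 2)*(s + 4)*(s + 7)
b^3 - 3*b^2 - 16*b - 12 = (b - 6)*(b + 1)*(b + 2)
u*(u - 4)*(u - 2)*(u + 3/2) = u^4 - 9*u^3/2 - u^2 + 12*u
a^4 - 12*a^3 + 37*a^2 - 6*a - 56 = (a - 7)*(a - 4)*(a - 2)*(a + 1)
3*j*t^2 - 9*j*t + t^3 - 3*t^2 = t*(3*j + t)*(t - 3)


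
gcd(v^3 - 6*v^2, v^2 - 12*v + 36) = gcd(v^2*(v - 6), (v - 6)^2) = v - 6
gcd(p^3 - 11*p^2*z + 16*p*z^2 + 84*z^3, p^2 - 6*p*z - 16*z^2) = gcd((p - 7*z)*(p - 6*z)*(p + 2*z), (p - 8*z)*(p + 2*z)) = p + 2*z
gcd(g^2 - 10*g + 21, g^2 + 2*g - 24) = 1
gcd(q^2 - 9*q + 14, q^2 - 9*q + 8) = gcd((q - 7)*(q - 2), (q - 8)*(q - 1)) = 1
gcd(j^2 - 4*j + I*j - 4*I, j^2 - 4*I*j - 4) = 1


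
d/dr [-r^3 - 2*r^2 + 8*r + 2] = -3*r^2 - 4*r + 8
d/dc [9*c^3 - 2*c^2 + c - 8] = 27*c^2 - 4*c + 1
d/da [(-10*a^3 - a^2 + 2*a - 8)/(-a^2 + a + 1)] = (10*a^4 - 20*a^3 - 29*a^2 - 18*a + 10)/(a^4 - 2*a^3 - a^2 + 2*a + 1)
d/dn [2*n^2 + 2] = 4*n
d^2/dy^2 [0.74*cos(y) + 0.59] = -0.74*cos(y)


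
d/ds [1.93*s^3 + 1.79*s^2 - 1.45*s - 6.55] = 5.79*s^2 + 3.58*s - 1.45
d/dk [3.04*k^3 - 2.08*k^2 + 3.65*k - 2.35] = 9.12*k^2 - 4.16*k + 3.65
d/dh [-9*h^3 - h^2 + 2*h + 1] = -27*h^2 - 2*h + 2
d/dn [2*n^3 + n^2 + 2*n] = 6*n^2 + 2*n + 2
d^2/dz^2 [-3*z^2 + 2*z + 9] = -6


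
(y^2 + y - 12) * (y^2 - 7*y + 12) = y^4 - 6*y^3 - 7*y^2 + 96*y - 144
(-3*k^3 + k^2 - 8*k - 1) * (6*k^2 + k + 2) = -18*k^5 + 3*k^4 - 53*k^3 - 12*k^2 - 17*k - 2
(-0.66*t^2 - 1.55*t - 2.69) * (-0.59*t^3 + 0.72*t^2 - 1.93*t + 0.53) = 0.3894*t^5 + 0.4393*t^4 + 1.7449*t^3 + 0.7049*t^2 + 4.3702*t - 1.4257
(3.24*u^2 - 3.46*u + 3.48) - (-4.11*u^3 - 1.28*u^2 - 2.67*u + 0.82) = 4.11*u^3 + 4.52*u^2 - 0.79*u + 2.66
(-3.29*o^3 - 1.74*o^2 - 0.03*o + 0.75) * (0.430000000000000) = -1.4147*o^3 - 0.7482*o^2 - 0.0129*o + 0.3225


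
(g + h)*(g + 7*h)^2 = g^3 + 15*g^2*h + 63*g*h^2 + 49*h^3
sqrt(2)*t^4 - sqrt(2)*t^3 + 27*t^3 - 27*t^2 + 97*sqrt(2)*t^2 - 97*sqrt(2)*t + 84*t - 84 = (t - 1)*(t + 6*sqrt(2))*(t + 7*sqrt(2))*(sqrt(2)*t + 1)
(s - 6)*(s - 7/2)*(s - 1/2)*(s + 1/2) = s^4 - 19*s^3/2 + 83*s^2/4 + 19*s/8 - 21/4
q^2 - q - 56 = (q - 8)*(q + 7)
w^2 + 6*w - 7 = (w - 1)*(w + 7)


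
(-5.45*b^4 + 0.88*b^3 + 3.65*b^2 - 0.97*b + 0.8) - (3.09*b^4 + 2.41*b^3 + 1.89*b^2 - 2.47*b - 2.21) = -8.54*b^4 - 1.53*b^3 + 1.76*b^2 + 1.5*b + 3.01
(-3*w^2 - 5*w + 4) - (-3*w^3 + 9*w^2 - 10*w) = 3*w^3 - 12*w^2 + 5*w + 4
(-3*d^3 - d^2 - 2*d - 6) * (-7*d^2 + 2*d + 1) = 21*d^5 + d^4 + 9*d^3 + 37*d^2 - 14*d - 6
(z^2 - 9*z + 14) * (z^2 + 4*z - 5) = z^4 - 5*z^3 - 27*z^2 + 101*z - 70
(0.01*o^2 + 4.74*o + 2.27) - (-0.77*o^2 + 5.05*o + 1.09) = 0.78*o^2 - 0.31*o + 1.18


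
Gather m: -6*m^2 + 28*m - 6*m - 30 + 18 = -6*m^2 + 22*m - 12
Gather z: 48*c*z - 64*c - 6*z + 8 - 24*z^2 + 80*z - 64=-64*c - 24*z^2 + z*(48*c + 74) - 56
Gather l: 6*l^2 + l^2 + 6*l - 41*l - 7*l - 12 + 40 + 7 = 7*l^2 - 42*l + 35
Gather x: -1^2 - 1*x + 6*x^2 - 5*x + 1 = 6*x^2 - 6*x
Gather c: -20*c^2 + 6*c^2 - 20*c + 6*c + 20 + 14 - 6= -14*c^2 - 14*c + 28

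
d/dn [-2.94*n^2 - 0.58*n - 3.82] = -5.88*n - 0.58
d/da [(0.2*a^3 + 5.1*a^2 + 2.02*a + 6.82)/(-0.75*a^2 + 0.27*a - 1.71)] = (-0.15*a^4 + 0.108*a^3 + 1.866*a^2 - 7.212*a - 5.2956)/(0.5625*a^4 - 0.405*a^3 + 2.6379*a^2 - 0.9234*a + 2.9241)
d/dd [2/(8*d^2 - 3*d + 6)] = 2*(3 - 16*d)/(8*d^2 - 3*d + 6)^2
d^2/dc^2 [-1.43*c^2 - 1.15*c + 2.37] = -2.86000000000000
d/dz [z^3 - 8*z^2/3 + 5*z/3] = 3*z^2 - 16*z/3 + 5/3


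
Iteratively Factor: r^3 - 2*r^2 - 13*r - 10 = (r + 1)*(r^2 - 3*r - 10) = (r + 1)*(r + 2)*(r - 5)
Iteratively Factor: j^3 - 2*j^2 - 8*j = (j - 4)*(j^2 + 2*j) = j*(j - 4)*(j + 2)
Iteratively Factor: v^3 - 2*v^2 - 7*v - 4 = (v + 1)*(v^2 - 3*v - 4) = (v - 4)*(v + 1)*(v + 1)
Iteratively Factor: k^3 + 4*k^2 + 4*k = (k)*(k^2 + 4*k + 4) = k*(k + 2)*(k + 2)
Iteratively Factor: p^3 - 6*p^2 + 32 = (p + 2)*(p^2 - 8*p + 16) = (p - 4)*(p + 2)*(p - 4)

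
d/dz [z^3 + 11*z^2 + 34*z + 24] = 3*z^2 + 22*z + 34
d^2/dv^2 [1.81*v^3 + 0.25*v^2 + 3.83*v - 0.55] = 10.86*v + 0.5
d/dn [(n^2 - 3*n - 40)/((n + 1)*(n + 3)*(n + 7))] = (-n^4 + 6*n^3 + 184*n^2 + 922*n + 1177)/(n^6 + 22*n^5 + 183*n^4 + 724*n^3 + 1423*n^2 + 1302*n + 441)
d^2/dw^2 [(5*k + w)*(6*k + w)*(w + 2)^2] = 60*k^2 + 66*k*w + 88*k + 12*w^2 + 24*w + 8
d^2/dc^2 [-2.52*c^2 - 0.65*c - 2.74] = -5.04000000000000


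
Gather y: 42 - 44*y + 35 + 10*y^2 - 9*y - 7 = 10*y^2 - 53*y + 70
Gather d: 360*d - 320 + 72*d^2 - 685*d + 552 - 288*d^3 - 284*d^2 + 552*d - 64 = -288*d^3 - 212*d^2 + 227*d + 168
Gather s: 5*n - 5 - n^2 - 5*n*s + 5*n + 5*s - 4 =-n^2 + 10*n + s*(5 - 5*n) - 9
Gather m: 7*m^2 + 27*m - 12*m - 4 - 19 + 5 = 7*m^2 + 15*m - 18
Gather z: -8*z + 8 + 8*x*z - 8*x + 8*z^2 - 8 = -8*x + 8*z^2 + z*(8*x - 8)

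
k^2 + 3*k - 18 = (k - 3)*(k + 6)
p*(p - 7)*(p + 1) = p^3 - 6*p^2 - 7*p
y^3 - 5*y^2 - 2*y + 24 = (y - 4)*(y - 3)*(y + 2)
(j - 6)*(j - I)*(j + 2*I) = j^3 - 6*j^2 + I*j^2 + 2*j - 6*I*j - 12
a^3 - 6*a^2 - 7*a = a*(a - 7)*(a + 1)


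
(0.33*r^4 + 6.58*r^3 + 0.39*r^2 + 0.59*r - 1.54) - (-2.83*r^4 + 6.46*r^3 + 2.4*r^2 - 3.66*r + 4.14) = 3.16*r^4 + 0.12*r^3 - 2.01*r^2 + 4.25*r - 5.68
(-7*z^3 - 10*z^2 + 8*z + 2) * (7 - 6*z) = 42*z^4 + 11*z^3 - 118*z^2 + 44*z + 14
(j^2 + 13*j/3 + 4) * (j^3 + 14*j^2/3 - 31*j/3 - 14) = j^5 + 9*j^4 + 125*j^3/9 - 361*j^2/9 - 102*j - 56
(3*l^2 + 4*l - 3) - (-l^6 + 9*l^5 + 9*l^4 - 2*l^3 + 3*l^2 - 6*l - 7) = l^6 - 9*l^5 - 9*l^4 + 2*l^3 + 10*l + 4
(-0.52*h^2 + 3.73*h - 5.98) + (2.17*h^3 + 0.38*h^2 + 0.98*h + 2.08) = 2.17*h^3 - 0.14*h^2 + 4.71*h - 3.9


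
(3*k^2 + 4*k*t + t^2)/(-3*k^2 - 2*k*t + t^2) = (3*k + t)/(-3*k + t)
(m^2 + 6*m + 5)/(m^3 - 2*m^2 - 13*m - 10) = (m + 5)/(m^2 - 3*m - 10)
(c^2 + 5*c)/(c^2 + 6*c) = (c + 5)/(c + 6)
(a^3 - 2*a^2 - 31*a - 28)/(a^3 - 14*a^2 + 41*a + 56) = (a + 4)/(a - 8)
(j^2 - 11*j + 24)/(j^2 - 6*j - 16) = (j - 3)/(j + 2)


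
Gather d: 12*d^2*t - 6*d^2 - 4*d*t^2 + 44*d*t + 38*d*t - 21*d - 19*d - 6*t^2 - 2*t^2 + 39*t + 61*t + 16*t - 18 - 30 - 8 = d^2*(12*t - 6) + d*(-4*t^2 + 82*t - 40) - 8*t^2 + 116*t - 56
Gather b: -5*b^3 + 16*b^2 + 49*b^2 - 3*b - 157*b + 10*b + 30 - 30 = -5*b^3 + 65*b^2 - 150*b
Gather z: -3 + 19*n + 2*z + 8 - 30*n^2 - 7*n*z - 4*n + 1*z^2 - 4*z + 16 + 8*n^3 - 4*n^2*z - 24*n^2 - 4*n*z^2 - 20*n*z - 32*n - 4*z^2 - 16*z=8*n^3 - 54*n^2 - 17*n + z^2*(-4*n - 3) + z*(-4*n^2 - 27*n - 18) + 21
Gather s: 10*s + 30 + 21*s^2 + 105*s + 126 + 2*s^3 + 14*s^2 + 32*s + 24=2*s^3 + 35*s^2 + 147*s + 180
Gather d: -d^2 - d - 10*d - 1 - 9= -d^2 - 11*d - 10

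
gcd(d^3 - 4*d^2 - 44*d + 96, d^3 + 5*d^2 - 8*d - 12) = d^2 + 4*d - 12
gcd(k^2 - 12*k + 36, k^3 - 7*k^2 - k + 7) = 1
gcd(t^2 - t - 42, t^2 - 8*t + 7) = t - 7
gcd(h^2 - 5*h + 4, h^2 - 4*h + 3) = h - 1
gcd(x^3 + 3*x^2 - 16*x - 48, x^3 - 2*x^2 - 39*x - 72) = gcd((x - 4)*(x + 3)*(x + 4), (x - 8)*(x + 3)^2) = x + 3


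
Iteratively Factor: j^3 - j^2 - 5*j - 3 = (j + 1)*(j^2 - 2*j - 3) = (j + 1)^2*(j - 3)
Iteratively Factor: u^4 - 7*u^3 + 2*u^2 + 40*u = (u - 4)*(u^3 - 3*u^2 - 10*u) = (u - 5)*(u - 4)*(u^2 + 2*u) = u*(u - 5)*(u - 4)*(u + 2)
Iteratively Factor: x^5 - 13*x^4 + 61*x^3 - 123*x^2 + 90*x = (x - 2)*(x^4 - 11*x^3 + 39*x^2 - 45*x) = x*(x - 2)*(x^3 - 11*x^2 + 39*x - 45) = x*(x - 5)*(x - 2)*(x^2 - 6*x + 9) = x*(x - 5)*(x - 3)*(x - 2)*(x - 3)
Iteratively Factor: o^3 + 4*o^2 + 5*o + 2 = (o + 1)*(o^2 + 3*o + 2) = (o + 1)^2*(o + 2)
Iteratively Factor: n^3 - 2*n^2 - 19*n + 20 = (n - 5)*(n^2 + 3*n - 4) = (n - 5)*(n + 4)*(n - 1)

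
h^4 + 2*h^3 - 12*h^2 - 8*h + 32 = (h - 2)^2*(h + 2)*(h + 4)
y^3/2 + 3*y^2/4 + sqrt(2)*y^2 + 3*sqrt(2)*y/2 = y*(y/2 + sqrt(2))*(y + 3/2)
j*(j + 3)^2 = j^3 + 6*j^2 + 9*j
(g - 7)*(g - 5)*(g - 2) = g^3 - 14*g^2 + 59*g - 70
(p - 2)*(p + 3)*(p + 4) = p^3 + 5*p^2 - 2*p - 24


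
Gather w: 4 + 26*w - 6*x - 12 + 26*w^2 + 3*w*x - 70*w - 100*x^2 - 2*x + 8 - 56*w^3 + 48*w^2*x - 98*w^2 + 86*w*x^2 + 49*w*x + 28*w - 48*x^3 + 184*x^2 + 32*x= -56*w^3 + w^2*(48*x - 72) + w*(86*x^2 + 52*x - 16) - 48*x^3 + 84*x^2 + 24*x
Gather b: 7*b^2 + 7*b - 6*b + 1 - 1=7*b^2 + b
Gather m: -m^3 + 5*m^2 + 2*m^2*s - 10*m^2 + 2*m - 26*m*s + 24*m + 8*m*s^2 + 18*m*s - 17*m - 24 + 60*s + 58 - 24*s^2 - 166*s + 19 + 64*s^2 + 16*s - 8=-m^3 + m^2*(2*s - 5) + m*(8*s^2 - 8*s + 9) + 40*s^2 - 90*s + 45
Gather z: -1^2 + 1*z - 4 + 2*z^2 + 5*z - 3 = 2*z^2 + 6*z - 8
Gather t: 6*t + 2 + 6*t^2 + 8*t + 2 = 6*t^2 + 14*t + 4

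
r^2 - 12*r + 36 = (r - 6)^2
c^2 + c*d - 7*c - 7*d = (c - 7)*(c + d)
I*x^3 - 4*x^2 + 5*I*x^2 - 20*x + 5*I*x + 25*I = (x + 5)*(x + 5*I)*(I*x + 1)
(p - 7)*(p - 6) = p^2 - 13*p + 42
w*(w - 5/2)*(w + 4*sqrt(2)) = w^3 - 5*w^2/2 + 4*sqrt(2)*w^2 - 10*sqrt(2)*w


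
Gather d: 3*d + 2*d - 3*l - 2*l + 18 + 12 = 5*d - 5*l + 30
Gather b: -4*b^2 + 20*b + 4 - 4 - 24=-4*b^2 + 20*b - 24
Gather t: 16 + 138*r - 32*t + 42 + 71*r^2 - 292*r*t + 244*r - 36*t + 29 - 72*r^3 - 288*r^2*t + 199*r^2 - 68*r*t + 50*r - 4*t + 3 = -72*r^3 + 270*r^2 + 432*r + t*(-288*r^2 - 360*r - 72) + 90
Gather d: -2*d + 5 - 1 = 4 - 2*d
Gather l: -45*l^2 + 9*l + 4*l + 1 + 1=-45*l^2 + 13*l + 2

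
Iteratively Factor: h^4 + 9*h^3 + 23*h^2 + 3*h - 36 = (h + 4)*(h^3 + 5*h^2 + 3*h - 9) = (h + 3)*(h + 4)*(h^2 + 2*h - 3) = (h - 1)*(h + 3)*(h + 4)*(h + 3)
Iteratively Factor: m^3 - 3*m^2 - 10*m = (m - 5)*(m^2 + 2*m) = (m - 5)*(m + 2)*(m)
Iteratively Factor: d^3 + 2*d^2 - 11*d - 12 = (d - 3)*(d^2 + 5*d + 4) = (d - 3)*(d + 4)*(d + 1)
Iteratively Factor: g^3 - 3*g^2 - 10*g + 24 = (g + 3)*(g^2 - 6*g + 8) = (g - 4)*(g + 3)*(g - 2)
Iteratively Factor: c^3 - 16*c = (c + 4)*(c^2 - 4*c) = (c - 4)*(c + 4)*(c)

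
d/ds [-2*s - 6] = -2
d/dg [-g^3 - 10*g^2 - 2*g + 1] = -3*g^2 - 20*g - 2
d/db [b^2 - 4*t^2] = 2*b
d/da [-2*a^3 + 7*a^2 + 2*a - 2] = -6*a^2 + 14*a + 2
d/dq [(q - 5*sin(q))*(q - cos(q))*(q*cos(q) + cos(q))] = (q + 1)*(q - 5*sin(q))*(sin(q) + 1)*cos(q) - (q + 1)*(q - cos(q))*(5*cos(q) - 1)*cos(q) - (q - 5*sin(q))*(q - cos(q))*(q*sin(q) - sqrt(2)*cos(q + pi/4))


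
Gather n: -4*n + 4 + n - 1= 3 - 3*n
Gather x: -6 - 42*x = -42*x - 6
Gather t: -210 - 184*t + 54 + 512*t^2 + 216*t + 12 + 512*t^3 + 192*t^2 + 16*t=512*t^3 + 704*t^2 + 48*t - 144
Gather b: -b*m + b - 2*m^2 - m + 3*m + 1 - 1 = b*(1 - m) - 2*m^2 + 2*m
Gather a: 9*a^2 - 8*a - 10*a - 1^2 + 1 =9*a^2 - 18*a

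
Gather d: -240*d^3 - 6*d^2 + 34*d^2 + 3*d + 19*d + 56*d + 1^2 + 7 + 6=-240*d^3 + 28*d^2 + 78*d + 14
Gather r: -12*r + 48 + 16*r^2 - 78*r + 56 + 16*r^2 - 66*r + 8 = 32*r^2 - 156*r + 112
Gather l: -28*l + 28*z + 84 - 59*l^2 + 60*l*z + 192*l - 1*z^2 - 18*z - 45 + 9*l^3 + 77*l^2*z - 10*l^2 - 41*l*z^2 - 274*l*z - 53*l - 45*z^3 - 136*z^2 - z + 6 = 9*l^3 + l^2*(77*z - 69) + l*(-41*z^2 - 214*z + 111) - 45*z^3 - 137*z^2 + 9*z + 45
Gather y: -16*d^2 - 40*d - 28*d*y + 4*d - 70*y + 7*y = -16*d^2 - 36*d + y*(-28*d - 63)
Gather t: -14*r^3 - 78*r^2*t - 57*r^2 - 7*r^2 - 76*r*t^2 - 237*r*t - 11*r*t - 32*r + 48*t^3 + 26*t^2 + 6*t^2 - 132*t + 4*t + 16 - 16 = -14*r^3 - 64*r^2 - 32*r + 48*t^3 + t^2*(32 - 76*r) + t*(-78*r^2 - 248*r - 128)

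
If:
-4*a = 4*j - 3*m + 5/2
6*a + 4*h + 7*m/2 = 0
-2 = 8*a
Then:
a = -1/4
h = 3/8 - 7*m/8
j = 3*m/4 - 3/8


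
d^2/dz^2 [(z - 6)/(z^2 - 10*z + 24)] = 2/(z^3 - 12*z^2 + 48*z - 64)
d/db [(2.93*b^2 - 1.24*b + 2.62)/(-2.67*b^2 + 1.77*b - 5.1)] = (1.8753*b^2 - 15.8952*b + 1.6866)/(7.1289*b^4 - 9.4518*b^3 + 30.3669*b^2 - 18.054*b + 26.01)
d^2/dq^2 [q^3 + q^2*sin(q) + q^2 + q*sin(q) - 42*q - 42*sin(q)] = -q^2*sin(q) - q*sin(q) + 4*q*cos(q) + 6*q + 44*sin(q) + 2*cos(q) + 2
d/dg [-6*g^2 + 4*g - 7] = 4 - 12*g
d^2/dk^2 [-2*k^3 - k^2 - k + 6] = -12*k - 2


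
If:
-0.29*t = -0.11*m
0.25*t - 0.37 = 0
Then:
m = 3.90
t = 1.48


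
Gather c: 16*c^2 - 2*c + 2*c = 16*c^2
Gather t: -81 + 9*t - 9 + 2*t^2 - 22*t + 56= 2*t^2 - 13*t - 34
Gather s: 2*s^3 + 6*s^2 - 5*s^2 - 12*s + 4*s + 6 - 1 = 2*s^3 + s^2 - 8*s + 5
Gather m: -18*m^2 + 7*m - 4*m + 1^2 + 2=-18*m^2 + 3*m + 3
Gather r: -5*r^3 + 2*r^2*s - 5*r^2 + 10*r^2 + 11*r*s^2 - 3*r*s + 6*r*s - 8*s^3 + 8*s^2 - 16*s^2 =-5*r^3 + r^2*(2*s + 5) + r*(11*s^2 + 3*s) - 8*s^3 - 8*s^2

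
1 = 1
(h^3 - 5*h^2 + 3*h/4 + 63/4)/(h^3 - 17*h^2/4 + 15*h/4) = (4*h^2 - 8*h - 21)/(h*(4*h - 5))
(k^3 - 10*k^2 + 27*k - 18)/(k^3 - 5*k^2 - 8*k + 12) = (k - 3)/(k + 2)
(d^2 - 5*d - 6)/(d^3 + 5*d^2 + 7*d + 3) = (d - 6)/(d^2 + 4*d + 3)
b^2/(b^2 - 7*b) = b/(b - 7)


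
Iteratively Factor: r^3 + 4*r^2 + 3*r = (r)*(r^2 + 4*r + 3) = r*(r + 3)*(r + 1)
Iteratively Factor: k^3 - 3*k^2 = (k)*(k^2 - 3*k) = k^2*(k - 3)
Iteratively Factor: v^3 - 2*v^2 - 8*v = (v)*(v^2 - 2*v - 8) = v*(v - 4)*(v + 2)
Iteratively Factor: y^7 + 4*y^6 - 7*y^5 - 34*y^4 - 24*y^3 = (y + 2)*(y^6 + 2*y^5 - 11*y^4 - 12*y^3) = y*(y + 2)*(y^5 + 2*y^4 - 11*y^3 - 12*y^2) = y*(y + 1)*(y + 2)*(y^4 + y^3 - 12*y^2) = y^2*(y + 1)*(y + 2)*(y^3 + y^2 - 12*y) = y^2*(y + 1)*(y + 2)*(y + 4)*(y^2 - 3*y) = y^2*(y - 3)*(y + 1)*(y + 2)*(y + 4)*(y)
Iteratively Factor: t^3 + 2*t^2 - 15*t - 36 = (t + 3)*(t^2 - t - 12) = (t - 4)*(t + 3)*(t + 3)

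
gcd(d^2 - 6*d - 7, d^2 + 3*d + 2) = d + 1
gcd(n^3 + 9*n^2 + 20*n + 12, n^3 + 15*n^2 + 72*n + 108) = n + 6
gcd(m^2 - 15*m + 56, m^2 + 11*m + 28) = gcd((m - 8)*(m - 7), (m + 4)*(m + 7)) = 1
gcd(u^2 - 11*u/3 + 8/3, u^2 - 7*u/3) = 1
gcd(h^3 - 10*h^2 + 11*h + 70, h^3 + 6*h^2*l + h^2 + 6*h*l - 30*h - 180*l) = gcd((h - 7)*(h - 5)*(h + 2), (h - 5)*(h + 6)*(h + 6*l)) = h - 5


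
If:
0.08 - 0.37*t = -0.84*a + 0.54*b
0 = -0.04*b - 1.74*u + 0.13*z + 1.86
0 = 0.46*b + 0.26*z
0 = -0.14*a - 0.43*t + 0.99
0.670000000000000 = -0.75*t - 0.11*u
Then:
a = 9.25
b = 15.02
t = -0.71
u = -1.26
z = -26.57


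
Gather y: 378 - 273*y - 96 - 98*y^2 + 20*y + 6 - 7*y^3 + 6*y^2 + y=-7*y^3 - 92*y^2 - 252*y + 288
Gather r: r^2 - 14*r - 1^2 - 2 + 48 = r^2 - 14*r + 45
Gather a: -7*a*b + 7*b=-7*a*b + 7*b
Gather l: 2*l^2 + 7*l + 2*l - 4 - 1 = 2*l^2 + 9*l - 5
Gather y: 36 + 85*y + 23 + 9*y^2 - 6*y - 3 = 9*y^2 + 79*y + 56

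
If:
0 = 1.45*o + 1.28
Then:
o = -0.88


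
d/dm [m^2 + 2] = 2*m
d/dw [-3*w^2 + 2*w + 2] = 2 - 6*w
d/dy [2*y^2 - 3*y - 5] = 4*y - 3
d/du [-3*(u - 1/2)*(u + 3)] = -6*u - 15/2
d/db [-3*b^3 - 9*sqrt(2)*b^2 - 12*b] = -9*b^2 - 18*sqrt(2)*b - 12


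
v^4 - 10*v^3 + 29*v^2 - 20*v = v*(v - 5)*(v - 4)*(v - 1)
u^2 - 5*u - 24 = (u - 8)*(u + 3)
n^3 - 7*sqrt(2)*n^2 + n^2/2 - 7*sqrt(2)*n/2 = n*(n + 1/2)*(n - 7*sqrt(2))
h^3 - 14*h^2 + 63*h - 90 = (h - 6)*(h - 5)*(h - 3)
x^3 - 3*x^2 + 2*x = x*(x - 2)*(x - 1)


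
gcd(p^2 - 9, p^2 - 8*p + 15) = p - 3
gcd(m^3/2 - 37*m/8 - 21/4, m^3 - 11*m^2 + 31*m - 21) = 1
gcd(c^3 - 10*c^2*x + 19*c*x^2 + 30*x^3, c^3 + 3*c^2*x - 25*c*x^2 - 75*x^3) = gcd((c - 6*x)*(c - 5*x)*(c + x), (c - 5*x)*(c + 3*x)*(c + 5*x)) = -c + 5*x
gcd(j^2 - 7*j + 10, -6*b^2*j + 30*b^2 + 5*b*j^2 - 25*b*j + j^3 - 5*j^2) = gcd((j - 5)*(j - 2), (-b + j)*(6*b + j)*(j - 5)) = j - 5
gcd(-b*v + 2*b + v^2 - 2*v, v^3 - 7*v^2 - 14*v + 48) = v - 2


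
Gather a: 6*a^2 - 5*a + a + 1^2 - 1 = 6*a^2 - 4*a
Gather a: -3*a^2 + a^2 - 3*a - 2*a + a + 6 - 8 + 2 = -2*a^2 - 4*a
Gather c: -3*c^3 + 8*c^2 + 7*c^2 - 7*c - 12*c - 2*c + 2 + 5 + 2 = -3*c^3 + 15*c^2 - 21*c + 9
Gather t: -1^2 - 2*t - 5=-2*t - 6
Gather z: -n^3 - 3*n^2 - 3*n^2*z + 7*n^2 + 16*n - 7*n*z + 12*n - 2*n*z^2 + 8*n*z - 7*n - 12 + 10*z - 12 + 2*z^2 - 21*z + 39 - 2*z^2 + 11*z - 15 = -n^3 + 4*n^2 - 2*n*z^2 + 21*n + z*(-3*n^2 + n)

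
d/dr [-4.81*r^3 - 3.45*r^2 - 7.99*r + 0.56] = -14.43*r^2 - 6.9*r - 7.99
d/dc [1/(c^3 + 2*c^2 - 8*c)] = (-3*c^2 - 4*c + 8)/(c^2*(c^2 + 2*c - 8)^2)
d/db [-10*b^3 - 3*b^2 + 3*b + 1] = -30*b^2 - 6*b + 3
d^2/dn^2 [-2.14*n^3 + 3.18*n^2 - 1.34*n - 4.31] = 6.36 - 12.84*n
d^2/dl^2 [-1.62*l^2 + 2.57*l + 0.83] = -3.24000000000000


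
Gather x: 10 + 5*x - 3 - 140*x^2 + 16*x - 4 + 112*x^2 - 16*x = -28*x^2 + 5*x + 3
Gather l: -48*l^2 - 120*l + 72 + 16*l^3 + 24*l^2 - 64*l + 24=16*l^3 - 24*l^2 - 184*l + 96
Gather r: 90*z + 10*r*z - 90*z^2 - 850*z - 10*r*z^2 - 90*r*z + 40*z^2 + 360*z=r*(-10*z^2 - 80*z) - 50*z^2 - 400*z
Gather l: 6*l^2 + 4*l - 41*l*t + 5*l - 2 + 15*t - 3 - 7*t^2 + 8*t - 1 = 6*l^2 + l*(9 - 41*t) - 7*t^2 + 23*t - 6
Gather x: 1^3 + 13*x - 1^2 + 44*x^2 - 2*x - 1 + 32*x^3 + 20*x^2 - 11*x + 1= 32*x^3 + 64*x^2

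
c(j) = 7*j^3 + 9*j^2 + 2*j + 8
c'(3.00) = 245.00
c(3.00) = 284.00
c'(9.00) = 1865.00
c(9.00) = 5858.00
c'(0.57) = 19.08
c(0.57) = 13.36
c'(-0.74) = 0.18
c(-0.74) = 8.61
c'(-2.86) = 122.29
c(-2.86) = -87.86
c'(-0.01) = 1.82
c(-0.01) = 7.98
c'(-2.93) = 129.54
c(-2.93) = -96.67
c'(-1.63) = 28.45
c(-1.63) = -1.66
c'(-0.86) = 2.05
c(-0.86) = 8.48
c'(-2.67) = 103.65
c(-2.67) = -66.42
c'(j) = 21*j^2 + 18*j + 2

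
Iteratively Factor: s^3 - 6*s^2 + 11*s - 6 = (s - 2)*(s^2 - 4*s + 3) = (s - 2)*(s - 1)*(s - 3)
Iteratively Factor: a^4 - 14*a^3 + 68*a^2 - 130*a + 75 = (a - 5)*(a^3 - 9*a^2 + 23*a - 15) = (a - 5)*(a - 1)*(a^2 - 8*a + 15) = (a - 5)^2*(a - 1)*(a - 3)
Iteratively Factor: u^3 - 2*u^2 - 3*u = (u)*(u^2 - 2*u - 3) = u*(u + 1)*(u - 3)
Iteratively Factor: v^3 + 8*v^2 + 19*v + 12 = (v + 1)*(v^2 + 7*v + 12) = (v + 1)*(v + 3)*(v + 4)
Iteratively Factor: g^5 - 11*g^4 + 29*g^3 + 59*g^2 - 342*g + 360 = (g - 5)*(g^4 - 6*g^3 - g^2 + 54*g - 72) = (g - 5)*(g - 3)*(g^3 - 3*g^2 - 10*g + 24) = (g - 5)*(g - 3)*(g + 3)*(g^2 - 6*g + 8) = (g - 5)*(g - 3)*(g - 2)*(g + 3)*(g - 4)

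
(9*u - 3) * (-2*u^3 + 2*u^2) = -18*u^4 + 24*u^3 - 6*u^2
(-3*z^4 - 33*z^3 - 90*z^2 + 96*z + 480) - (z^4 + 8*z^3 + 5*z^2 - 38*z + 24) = -4*z^4 - 41*z^3 - 95*z^2 + 134*z + 456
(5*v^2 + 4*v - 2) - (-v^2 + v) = 6*v^2 + 3*v - 2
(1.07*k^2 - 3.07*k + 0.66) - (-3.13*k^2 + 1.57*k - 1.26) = 4.2*k^2 - 4.64*k + 1.92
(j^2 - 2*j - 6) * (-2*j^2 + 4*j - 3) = -2*j^4 + 8*j^3 + j^2 - 18*j + 18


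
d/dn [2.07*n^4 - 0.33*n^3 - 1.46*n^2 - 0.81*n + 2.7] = 8.28*n^3 - 0.99*n^2 - 2.92*n - 0.81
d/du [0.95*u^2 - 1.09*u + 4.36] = 1.9*u - 1.09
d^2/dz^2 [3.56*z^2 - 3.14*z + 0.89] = 7.12000000000000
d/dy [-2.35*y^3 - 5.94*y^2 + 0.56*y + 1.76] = -7.05*y^2 - 11.88*y + 0.56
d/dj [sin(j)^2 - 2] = sin(2*j)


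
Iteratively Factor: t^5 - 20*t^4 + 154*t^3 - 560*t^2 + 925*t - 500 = (t - 5)*(t^4 - 15*t^3 + 79*t^2 - 165*t + 100) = (t - 5)^2*(t^3 - 10*t^2 + 29*t - 20) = (t - 5)^3*(t^2 - 5*t + 4) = (t - 5)^3*(t - 4)*(t - 1)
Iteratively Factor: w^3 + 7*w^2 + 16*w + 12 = (w + 3)*(w^2 + 4*w + 4) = (w + 2)*(w + 3)*(w + 2)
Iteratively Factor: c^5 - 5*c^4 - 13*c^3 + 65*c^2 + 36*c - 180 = (c + 2)*(c^4 - 7*c^3 + c^2 + 63*c - 90) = (c - 3)*(c + 2)*(c^3 - 4*c^2 - 11*c + 30) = (c - 3)*(c - 2)*(c + 2)*(c^2 - 2*c - 15) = (c - 5)*(c - 3)*(c - 2)*(c + 2)*(c + 3)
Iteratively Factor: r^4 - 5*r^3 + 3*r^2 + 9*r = (r + 1)*(r^3 - 6*r^2 + 9*r) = (r - 3)*(r + 1)*(r^2 - 3*r) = (r - 3)^2*(r + 1)*(r)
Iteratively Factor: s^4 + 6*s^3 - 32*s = (s + 4)*(s^3 + 2*s^2 - 8*s) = (s - 2)*(s + 4)*(s^2 + 4*s) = (s - 2)*(s + 4)^2*(s)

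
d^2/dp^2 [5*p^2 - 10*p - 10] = 10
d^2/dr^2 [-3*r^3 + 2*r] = -18*r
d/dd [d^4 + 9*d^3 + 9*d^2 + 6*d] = 4*d^3 + 27*d^2 + 18*d + 6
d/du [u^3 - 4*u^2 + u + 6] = 3*u^2 - 8*u + 1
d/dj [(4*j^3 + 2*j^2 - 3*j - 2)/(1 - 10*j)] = (-80*j^3 - 8*j^2 + 4*j - 23)/(100*j^2 - 20*j + 1)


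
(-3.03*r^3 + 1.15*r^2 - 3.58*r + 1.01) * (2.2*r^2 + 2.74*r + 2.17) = -6.666*r^5 - 5.7722*r^4 - 11.3001*r^3 - 5.0917*r^2 - 5.0012*r + 2.1917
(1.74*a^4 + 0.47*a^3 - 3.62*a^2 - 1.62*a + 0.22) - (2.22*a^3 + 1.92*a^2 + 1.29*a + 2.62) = 1.74*a^4 - 1.75*a^3 - 5.54*a^2 - 2.91*a - 2.4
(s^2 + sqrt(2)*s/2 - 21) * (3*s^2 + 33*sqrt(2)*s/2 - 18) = 3*s^4 + 18*sqrt(2)*s^3 - 129*s^2/2 - 711*sqrt(2)*s/2 + 378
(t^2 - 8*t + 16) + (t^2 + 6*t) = 2*t^2 - 2*t + 16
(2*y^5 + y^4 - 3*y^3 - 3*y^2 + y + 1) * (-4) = -8*y^5 - 4*y^4 + 12*y^3 + 12*y^2 - 4*y - 4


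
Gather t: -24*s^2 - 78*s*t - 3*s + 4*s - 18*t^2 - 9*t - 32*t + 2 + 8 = -24*s^2 + s - 18*t^2 + t*(-78*s - 41) + 10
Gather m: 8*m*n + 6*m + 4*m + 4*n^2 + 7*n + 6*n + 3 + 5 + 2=m*(8*n + 10) + 4*n^2 + 13*n + 10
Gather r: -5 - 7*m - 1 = -7*m - 6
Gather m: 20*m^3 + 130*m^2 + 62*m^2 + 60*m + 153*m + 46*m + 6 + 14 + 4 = 20*m^3 + 192*m^2 + 259*m + 24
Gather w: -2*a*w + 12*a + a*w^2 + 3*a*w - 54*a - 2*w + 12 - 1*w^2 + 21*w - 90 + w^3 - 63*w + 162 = -42*a + w^3 + w^2*(a - 1) + w*(a - 44) + 84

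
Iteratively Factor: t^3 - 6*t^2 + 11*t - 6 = (t - 2)*(t^2 - 4*t + 3) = (t - 2)*(t - 1)*(t - 3)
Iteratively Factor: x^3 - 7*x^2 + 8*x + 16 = (x + 1)*(x^2 - 8*x + 16) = (x - 4)*(x + 1)*(x - 4)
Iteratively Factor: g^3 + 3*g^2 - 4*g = (g - 1)*(g^2 + 4*g) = (g - 1)*(g + 4)*(g)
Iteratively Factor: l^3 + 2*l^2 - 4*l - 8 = (l + 2)*(l^2 - 4) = (l + 2)^2*(l - 2)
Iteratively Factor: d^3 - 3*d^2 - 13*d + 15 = (d - 1)*(d^2 - 2*d - 15) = (d - 1)*(d + 3)*(d - 5)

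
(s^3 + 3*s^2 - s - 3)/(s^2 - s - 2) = (s^2 + 2*s - 3)/(s - 2)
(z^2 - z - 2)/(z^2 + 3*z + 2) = (z - 2)/(z + 2)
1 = 1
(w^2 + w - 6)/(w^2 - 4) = (w + 3)/(w + 2)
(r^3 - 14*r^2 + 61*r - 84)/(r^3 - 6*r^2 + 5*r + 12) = (r - 7)/(r + 1)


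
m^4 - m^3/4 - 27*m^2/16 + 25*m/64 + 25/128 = (m - 5/4)*(m - 1/2)*(m + 1/4)*(m + 5/4)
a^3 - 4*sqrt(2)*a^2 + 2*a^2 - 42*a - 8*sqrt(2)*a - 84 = (a + 2)*(a - 7*sqrt(2))*(a + 3*sqrt(2))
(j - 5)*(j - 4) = j^2 - 9*j + 20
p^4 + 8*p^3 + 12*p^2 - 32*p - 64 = (p - 2)*(p + 2)*(p + 4)^2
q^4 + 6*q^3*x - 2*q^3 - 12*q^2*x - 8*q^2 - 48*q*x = q*(q - 4)*(q + 2)*(q + 6*x)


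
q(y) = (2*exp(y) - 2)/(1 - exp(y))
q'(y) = 2*exp(y)/(1 - exp(y)) + (2*exp(y) - 2)*exp(y)/(1 - exp(y))^2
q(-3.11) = -2.00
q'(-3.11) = 0.00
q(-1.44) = -2.00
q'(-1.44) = 0.00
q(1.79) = -2.00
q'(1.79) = 0.00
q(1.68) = -2.00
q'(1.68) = 0.00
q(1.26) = -2.00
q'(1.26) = 0.00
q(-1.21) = -2.00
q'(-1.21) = 0.00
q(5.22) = -2.00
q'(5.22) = 0.00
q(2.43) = -2.00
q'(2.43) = 0.00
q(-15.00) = -2.00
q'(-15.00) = 0.00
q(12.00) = -2.00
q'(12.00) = 0.00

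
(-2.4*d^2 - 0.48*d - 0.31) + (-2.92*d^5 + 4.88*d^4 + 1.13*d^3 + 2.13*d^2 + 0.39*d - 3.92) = -2.92*d^5 + 4.88*d^4 + 1.13*d^3 - 0.27*d^2 - 0.09*d - 4.23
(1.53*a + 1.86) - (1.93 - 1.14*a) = 2.67*a - 0.0699999999999998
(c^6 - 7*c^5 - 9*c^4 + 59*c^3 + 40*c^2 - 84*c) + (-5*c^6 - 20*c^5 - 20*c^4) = -4*c^6 - 27*c^5 - 29*c^4 + 59*c^3 + 40*c^2 - 84*c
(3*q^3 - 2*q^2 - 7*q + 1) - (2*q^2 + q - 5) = 3*q^3 - 4*q^2 - 8*q + 6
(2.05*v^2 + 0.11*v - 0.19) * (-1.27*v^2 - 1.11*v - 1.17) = -2.6035*v^4 - 2.4152*v^3 - 2.2793*v^2 + 0.0822000000000001*v + 0.2223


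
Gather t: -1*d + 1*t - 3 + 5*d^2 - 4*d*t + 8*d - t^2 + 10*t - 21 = 5*d^2 + 7*d - t^2 + t*(11 - 4*d) - 24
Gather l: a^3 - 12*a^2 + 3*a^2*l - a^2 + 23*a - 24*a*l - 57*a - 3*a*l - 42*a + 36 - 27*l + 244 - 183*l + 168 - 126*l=a^3 - 13*a^2 - 76*a + l*(3*a^2 - 27*a - 336) + 448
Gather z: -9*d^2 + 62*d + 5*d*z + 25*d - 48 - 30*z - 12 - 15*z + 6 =-9*d^2 + 87*d + z*(5*d - 45) - 54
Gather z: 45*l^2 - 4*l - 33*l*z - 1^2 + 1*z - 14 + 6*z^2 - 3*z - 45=45*l^2 - 4*l + 6*z^2 + z*(-33*l - 2) - 60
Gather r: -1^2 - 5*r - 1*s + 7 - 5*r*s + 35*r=r*(30 - 5*s) - s + 6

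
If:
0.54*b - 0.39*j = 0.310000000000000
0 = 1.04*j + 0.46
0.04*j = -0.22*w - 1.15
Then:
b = 0.25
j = -0.44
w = -5.15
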